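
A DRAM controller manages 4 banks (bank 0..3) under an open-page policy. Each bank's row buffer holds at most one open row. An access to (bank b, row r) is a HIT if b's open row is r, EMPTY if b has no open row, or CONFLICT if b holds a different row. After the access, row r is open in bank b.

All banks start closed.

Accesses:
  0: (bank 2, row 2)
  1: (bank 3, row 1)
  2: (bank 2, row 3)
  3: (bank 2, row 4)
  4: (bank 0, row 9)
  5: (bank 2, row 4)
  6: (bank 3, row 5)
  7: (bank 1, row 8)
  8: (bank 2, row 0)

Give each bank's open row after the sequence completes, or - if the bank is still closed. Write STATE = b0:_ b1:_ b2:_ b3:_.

STATE = b0:9 b1:8 b2:0 b3:5

step 0: bank2 None->2 [EMPTY]
step 1: bank3 None->1 [EMPTY]
step 2: bank2 2->3 [CONFLICT]
step 3: bank2 3->4 [CONFLICT]
step 4: bank0 None->9 [EMPTY]
step 5: bank2 4->4 [HIT]
step 6: bank3 1->5 [CONFLICT]
step 7: bank1 None->8 [EMPTY]
step 8: bank2 4->0 [CONFLICT]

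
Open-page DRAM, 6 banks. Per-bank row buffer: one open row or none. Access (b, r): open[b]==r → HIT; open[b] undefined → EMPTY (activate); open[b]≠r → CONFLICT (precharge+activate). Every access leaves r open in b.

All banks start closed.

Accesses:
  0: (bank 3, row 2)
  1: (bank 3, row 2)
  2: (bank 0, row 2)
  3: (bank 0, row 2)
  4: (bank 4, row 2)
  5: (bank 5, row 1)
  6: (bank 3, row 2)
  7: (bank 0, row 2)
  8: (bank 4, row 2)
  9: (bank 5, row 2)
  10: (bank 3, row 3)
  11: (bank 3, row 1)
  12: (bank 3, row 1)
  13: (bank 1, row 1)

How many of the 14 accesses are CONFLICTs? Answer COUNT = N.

COUNT = 3

0: bank 3 row 2 — prev None → EMPTY
1: bank 3 row 2 — prev 2 → HIT
2: bank 0 row 2 — prev None → EMPTY
3: bank 0 row 2 — prev 2 → HIT
4: bank 4 row 2 — prev None → EMPTY
5: bank 5 row 1 — prev None → EMPTY
6: bank 3 row 2 — prev 2 → HIT
7: bank 0 row 2 — prev 2 → HIT
8: bank 4 row 2 — prev 2 → HIT
9: bank 5 row 2 — prev 1 → CONFLICT
10: bank 3 row 3 — prev 2 → CONFLICT
11: bank 3 row 1 — prev 3 → CONFLICT
12: bank 3 row 1 — prev 1 → HIT
13: bank 1 row 1 — prev None → EMPTY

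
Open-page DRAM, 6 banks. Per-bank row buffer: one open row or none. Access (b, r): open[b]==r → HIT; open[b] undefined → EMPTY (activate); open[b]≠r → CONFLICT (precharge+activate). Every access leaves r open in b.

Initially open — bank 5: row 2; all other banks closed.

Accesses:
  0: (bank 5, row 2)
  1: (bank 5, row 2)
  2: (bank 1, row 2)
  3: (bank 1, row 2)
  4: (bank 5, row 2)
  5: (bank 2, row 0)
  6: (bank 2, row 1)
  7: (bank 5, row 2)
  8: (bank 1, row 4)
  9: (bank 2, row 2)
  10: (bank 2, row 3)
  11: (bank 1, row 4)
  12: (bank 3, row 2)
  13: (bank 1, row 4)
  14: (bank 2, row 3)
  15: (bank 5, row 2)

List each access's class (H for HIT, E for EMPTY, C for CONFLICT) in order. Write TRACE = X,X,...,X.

step 0: bank5 2->2 [HIT]
step 1: bank5 2->2 [HIT]
step 2: bank1 None->2 [EMPTY]
step 3: bank1 2->2 [HIT]
step 4: bank5 2->2 [HIT]
step 5: bank2 None->0 [EMPTY]
step 6: bank2 0->1 [CONFLICT]
step 7: bank5 2->2 [HIT]
step 8: bank1 2->4 [CONFLICT]
step 9: bank2 1->2 [CONFLICT]
step 10: bank2 2->3 [CONFLICT]
step 11: bank1 4->4 [HIT]
step 12: bank3 None->2 [EMPTY]
step 13: bank1 4->4 [HIT]
step 14: bank2 3->3 [HIT]
step 15: bank5 2->2 [HIT]

TRACE = H,H,E,H,H,E,C,H,C,C,C,H,E,H,H,H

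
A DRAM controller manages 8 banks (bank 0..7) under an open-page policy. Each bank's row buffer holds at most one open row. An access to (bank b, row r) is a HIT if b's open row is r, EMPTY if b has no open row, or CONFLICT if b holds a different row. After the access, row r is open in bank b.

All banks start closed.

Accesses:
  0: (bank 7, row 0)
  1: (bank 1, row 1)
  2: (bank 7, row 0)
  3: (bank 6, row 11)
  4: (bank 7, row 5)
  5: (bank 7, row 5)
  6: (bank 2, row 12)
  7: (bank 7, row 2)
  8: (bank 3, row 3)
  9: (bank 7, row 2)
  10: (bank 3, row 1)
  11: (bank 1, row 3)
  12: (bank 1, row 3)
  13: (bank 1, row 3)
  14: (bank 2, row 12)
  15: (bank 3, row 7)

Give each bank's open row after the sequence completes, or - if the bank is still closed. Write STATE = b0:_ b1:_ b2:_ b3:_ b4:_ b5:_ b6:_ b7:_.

0: bank 7 row 0 — prev None → EMPTY
1: bank 1 row 1 — prev None → EMPTY
2: bank 7 row 0 — prev 0 → HIT
3: bank 6 row 11 — prev None → EMPTY
4: bank 7 row 5 — prev 0 → CONFLICT
5: bank 7 row 5 — prev 5 → HIT
6: bank 2 row 12 — prev None → EMPTY
7: bank 7 row 2 — prev 5 → CONFLICT
8: bank 3 row 3 — prev None → EMPTY
9: bank 7 row 2 — prev 2 → HIT
10: bank 3 row 1 — prev 3 → CONFLICT
11: bank 1 row 3 — prev 1 → CONFLICT
12: bank 1 row 3 — prev 3 → HIT
13: bank 1 row 3 — prev 3 → HIT
14: bank 2 row 12 — prev 12 → HIT
15: bank 3 row 7 — prev 1 → CONFLICT

STATE = b0:- b1:3 b2:12 b3:7 b4:- b5:- b6:11 b7:2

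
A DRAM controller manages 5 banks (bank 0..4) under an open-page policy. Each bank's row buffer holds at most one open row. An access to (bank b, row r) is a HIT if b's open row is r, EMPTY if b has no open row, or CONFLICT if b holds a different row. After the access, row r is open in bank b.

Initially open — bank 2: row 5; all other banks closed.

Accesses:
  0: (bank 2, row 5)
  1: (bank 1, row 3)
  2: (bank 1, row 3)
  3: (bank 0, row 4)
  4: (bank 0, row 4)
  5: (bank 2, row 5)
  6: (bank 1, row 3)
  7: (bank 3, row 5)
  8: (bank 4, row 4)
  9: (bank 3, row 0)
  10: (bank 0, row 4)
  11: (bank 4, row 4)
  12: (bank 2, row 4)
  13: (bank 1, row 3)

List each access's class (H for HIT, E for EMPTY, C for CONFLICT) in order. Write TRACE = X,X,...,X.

  [0] b2 r5: had r5 ⇒ H
  [1] b1 r3: no row ⇒ E
  [2] b1 r3: had r3 ⇒ H
  [3] b0 r4: no row ⇒ E
  [4] b0 r4: had r4 ⇒ H
  [5] b2 r5: had r5 ⇒ H
  [6] b1 r3: had r3 ⇒ H
  [7] b3 r5: no row ⇒ E
  [8] b4 r4: no row ⇒ E
  [9] b3 r0: had r5 ⇒ C
  [10] b0 r4: had r4 ⇒ H
  [11] b4 r4: had r4 ⇒ H
  [12] b2 r4: had r5 ⇒ C
  [13] b1 r3: had r3 ⇒ H

TRACE = H,E,H,E,H,H,H,E,E,C,H,H,C,H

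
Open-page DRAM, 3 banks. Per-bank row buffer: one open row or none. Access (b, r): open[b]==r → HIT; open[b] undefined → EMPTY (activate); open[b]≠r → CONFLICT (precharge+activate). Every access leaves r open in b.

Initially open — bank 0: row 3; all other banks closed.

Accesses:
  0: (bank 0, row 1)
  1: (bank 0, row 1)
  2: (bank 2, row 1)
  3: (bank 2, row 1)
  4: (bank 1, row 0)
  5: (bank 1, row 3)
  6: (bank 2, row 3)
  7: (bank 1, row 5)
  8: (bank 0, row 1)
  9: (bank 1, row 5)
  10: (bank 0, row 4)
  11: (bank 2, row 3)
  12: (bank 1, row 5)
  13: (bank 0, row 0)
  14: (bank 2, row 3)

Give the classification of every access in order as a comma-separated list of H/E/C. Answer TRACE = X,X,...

TRACE = C,H,E,H,E,C,C,C,H,H,C,H,H,C,H

  [0] b0 r1: had r3 ⇒ C
  [1] b0 r1: had r1 ⇒ H
  [2] b2 r1: no row ⇒ E
  [3] b2 r1: had r1 ⇒ H
  [4] b1 r0: no row ⇒ E
  [5] b1 r3: had r0 ⇒ C
  [6] b2 r3: had r1 ⇒ C
  [7] b1 r5: had r3 ⇒ C
  [8] b0 r1: had r1 ⇒ H
  [9] b1 r5: had r5 ⇒ H
  [10] b0 r4: had r1 ⇒ C
  [11] b2 r3: had r3 ⇒ H
  [12] b1 r5: had r5 ⇒ H
  [13] b0 r0: had r4 ⇒ C
  [14] b2 r3: had r3 ⇒ H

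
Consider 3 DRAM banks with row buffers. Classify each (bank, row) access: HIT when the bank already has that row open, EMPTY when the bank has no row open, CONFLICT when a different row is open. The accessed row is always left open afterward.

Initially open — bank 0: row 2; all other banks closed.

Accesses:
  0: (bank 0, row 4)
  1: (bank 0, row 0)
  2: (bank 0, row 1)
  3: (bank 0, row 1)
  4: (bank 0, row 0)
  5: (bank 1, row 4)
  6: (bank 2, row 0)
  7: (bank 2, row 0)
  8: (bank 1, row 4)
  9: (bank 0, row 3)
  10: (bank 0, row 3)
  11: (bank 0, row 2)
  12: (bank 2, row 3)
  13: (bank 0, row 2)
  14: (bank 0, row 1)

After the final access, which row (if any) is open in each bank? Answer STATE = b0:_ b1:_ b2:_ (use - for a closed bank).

STATE = b0:1 b1:4 b2:3

0: bank 0 row 4 — prev 2 → CONFLICT
1: bank 0 row 0 — prev 4 → CONFLICT
2: bank 0 row 1 — prev 0 → CONFLICT
3: bank 0 row 1 — prev 1 → HIT
4: bank 0 row 0 — prev 1 → CONFLICT
5: bank 1 row 4 — prev None → EMPTY
6: bank 2 row 0 — prev None → EMPTY
7: bank 2 row 0 — prev 0 → HIT
8: bank 1 row 4 — prev 4 → HIT
9: bank 0 row 3 — prev 0 → CONFLICT
10: bank 0 row 3 — prev 3 → HIT
11: bank 0 row 2 — prev 3 → CONFLICT
12: bank 2 row 3 — prev 0 → CONFLICT
13: bank 0 row 2 — prev 2 → HIT
14: bank 0 row 1 — prev 2 → CONFLICT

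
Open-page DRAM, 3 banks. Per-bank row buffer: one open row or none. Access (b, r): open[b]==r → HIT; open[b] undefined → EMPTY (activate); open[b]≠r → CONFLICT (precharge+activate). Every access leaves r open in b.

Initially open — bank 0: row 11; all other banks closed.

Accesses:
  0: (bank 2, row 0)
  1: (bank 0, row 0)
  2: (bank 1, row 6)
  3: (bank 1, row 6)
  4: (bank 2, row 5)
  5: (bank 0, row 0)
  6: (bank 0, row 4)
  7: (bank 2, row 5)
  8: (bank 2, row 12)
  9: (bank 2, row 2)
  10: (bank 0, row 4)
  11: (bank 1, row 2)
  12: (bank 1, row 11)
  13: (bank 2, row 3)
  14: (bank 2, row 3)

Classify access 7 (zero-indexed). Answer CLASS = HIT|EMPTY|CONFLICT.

CLASS = HIT

step 0: bank2 None->0 [EMPTY]
step 1: bank0 11->0 [CONFLICT]
step 2: bank1 None->6 [EMPTY]
step 3: bank1 6->6 [HIT]
step 4: bank2 0->5 [CONFLICT]
step 5: bank0 0->0 [HIT]
step 6: bank0 0->4 [CONFLICT]
step 7: bank2 5->5 [HIT]
step 8: bank2 5->12 [CONFLICT]
step 9: bank2 12->2 [CONFLICT]
step 10: bank0 4->4 [HIT]
step 11: bank1 6->2 [CONFLICT]
step 12: bank1 2->11 [CONFLICT]
step 13: bank2 2->3 [CONFLICT]
step 14: bank2 3->3 [HIT]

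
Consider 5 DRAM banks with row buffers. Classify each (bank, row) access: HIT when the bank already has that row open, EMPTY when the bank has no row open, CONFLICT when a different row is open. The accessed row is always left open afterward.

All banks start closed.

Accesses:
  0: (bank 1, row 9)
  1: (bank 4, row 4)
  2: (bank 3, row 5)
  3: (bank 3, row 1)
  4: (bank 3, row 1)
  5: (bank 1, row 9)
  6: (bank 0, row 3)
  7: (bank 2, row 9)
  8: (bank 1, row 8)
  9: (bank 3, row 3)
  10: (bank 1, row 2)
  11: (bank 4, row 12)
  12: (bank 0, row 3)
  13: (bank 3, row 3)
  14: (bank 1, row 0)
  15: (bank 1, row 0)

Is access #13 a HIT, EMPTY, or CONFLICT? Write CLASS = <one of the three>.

CLASS = HIT

#0 (1,9) E
#1 (4,4) E
#2 (3,5) E
#3 (3,1) C  (was 5)
#4 (3,1) H  (was 1)
#5 (1,9) H  (was 9)
#6 (0,3) E
#7 (2,9) E
#8 (1,8) C  (was 9)
#9 (3,3) C  (was 1)
#10 (1,2) C  (was 8)
#11 (4,12) C  (was 4)
#12 (0,3) H  (was 3)
#13 (3,3) H  (was 3)
#14 (1,0) C  (was 2)
#15 (1,0) H  (was 0)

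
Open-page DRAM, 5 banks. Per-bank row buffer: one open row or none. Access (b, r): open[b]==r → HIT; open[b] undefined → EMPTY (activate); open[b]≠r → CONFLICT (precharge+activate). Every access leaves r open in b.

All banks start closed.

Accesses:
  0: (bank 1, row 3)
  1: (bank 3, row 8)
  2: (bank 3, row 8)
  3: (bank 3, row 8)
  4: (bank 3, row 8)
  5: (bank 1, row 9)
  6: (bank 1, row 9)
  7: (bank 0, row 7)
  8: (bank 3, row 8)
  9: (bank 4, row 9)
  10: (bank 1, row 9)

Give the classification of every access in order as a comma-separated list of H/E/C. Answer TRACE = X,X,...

TRACE = E,E,H,H,H,C,H,E,H,E,H

0: bank 1 row 3 — prev None → EMPTY
1: bank 3 row 8 — prev None → EMPTY
2: bank 3 row 8 — prev 8 → HIT
3: bank 3 row 8 — prev 8 → HIT
4: bank 3 row 8 — prev 8 → HIT
5: bank 1 row 9 — prev 3 → CONFLICT
6: bank 1 row 9 — prev 9 → HIT
7: bank 0 row 7 — prev None → EMPTY
8: bank 3 row 8 — prev 8 → HIT
9: bank 4 row 9 — prev None → EMPTY
10: bank 1 row 9 — prev 9 → HIT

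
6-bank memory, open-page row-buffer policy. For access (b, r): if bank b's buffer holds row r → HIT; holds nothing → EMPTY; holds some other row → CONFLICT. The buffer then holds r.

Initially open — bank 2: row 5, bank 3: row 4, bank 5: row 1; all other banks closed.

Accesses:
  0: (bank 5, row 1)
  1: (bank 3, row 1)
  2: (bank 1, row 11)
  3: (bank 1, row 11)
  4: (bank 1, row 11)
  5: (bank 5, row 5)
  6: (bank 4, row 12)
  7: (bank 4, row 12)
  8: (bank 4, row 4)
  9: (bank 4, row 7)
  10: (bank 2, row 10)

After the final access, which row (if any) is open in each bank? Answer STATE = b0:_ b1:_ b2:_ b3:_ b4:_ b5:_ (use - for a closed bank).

  [0] b5 r1: had r1 ⇒ H
  [1] b3 r1: had r4 ⇒ C
  [2] b1 r11: no row ⇒ E
  [3] b1 r11: had r11 ⇒ H
  [4] b1 r11: had r11 ⇒ H
  [5] b5 r5: had r1 ⇒ C
  [6] b4 r12: no row ⇒ E
  [7] b4 r12: had r12 ⇒ H
  [8] b4 r4: had r12 ⇒ C
  [9] b4 r7: had r4 ⇒ C
  [10] b2 r10: had r5 ⇒ C

STATE = b0:- b1:11 b2:10 b3:1 b4:7 b5:5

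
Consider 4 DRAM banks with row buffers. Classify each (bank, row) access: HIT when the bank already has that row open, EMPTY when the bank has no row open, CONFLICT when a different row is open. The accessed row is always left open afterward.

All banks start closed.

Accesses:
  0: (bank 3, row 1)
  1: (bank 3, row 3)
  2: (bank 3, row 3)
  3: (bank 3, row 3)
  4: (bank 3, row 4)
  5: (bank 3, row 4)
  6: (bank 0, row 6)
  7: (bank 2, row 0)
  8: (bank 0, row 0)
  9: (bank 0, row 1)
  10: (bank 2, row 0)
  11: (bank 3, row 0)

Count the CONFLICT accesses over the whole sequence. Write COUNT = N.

COUNT = 5

0: bank 3 row 1 — prev None → EMPTY
1: bank 3 row 3 — prev 1 → CONFLICT
2: bank 3 row 3 — prev 3 → HIT
3: bank 3 row 3 — prev 3 → HIT
4: bank 3 row 4 — prev 3 → CONFLICT
5: bank 3 row 4 — prev 4 → HIT
6: bank 0 row 6 — prev None → EMPTY
7: bank 2 row 0 — prev None → EMPTY
8: bank 0 row 0 — prev 6 → CONFLICT
9: bank 0 row 1 — prev 0 → CONFLICT
10: bank 2 row 0 — prev 0 → HIT
11: bank 3 row 0 — prev 4 → CONFLICT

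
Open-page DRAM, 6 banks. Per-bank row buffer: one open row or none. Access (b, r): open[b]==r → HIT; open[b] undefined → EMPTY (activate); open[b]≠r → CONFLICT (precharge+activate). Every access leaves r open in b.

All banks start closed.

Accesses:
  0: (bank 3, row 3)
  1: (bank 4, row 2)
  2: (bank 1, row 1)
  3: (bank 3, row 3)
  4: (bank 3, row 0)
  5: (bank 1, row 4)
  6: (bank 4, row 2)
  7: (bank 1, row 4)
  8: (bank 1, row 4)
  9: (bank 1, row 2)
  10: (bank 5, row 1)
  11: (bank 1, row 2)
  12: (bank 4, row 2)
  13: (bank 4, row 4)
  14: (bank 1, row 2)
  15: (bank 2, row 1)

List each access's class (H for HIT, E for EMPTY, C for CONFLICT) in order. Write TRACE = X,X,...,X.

TRACE = E,E,E,H,C,C,H,H,H,C,E,H,H,C,H,E

0: bank 3 row 3 — prev None → EMPTY
1: bank 4 row 2 — prev None → EMPTY
2: bank 1 row 1 — prev None → EMPTY
3: bank 3 row 3 — prev 3 → HIT
4: bank 3 row 0 — prev 3 → CONFLICT
5: bank 1 row 4 — prev 1 → CONFLICT
6: bank 4 row 2 — prev 2 → HIT
7: bank 1 row 4 — prev 4 → HIT
8: bank 1 row 4 — prev 4 → HIT
9: bank 1 row 2 — prev 4 → CONFLICT
10: bank 5 row 1 — prev None → EMPTY
11: bank 1 row 2 — prev 2 → HIT
12: bank 4 row 2 — prev 2 → HIT
13: bank 4 row 4 — prev 2 → CONFLICT
14: bank 1 row 2 — prev 2 → HIT
15: bank 2 row 1 — prev None → EMPTY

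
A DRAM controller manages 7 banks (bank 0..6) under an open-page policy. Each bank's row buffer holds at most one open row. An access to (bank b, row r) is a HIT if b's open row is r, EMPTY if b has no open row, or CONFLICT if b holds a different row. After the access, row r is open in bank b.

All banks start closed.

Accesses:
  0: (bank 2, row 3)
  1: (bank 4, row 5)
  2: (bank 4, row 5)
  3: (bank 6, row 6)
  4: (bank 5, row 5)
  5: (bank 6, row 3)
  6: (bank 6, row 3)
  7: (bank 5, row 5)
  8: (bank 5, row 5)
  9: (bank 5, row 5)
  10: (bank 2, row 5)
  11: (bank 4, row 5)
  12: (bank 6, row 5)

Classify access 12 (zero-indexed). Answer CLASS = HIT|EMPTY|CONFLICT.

step 0: bank2 None->3 [EMPTY]
step 1: bank4 None->5 [EMPTY]
step 2: bank4 5->5 [HIT]
step 3: bank6 None->6 [EMPTY]
step 4: bank5 None->5 [EMPTY]
step 5: bank6 6->3 [CONFLICT]
step 6: bank6 3->3 [HIT]
step 7: bank5 5->5 [HIT]
step 8: bank5 5->5 [HIT]
step 9: bank5 5->5 [HIT]
step 10: bank2 3->5 [CONFLICT]
step 11: bank4 5->5 [HIT]
step 12: bank6 3->5 [CONFLICT]

CLASS = CONFLICT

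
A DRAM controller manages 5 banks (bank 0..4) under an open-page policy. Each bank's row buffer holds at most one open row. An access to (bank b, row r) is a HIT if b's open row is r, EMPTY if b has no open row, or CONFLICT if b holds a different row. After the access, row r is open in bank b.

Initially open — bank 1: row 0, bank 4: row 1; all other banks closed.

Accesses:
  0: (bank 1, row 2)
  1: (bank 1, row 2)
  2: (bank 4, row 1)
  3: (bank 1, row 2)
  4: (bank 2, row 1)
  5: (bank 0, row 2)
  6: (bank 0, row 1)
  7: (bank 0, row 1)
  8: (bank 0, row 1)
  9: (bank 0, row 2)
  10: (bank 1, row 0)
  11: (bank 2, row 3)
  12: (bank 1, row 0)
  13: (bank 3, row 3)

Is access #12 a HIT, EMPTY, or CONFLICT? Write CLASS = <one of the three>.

CLASS = HIT

step 0: bank1 0->2 [CONFLICT]
step 1: bank1 2->2 [HIT]
step 2: bank4 1->1 [HIT]
step 3: bank1 2->2 [HIT]
step 4: bank2 None->1 [EMPTY]
step 5: bank0 None->2 [EMPTY]
step 6: bank0 2->1 [CONFLICT]
step 7: bank0 1->1 [HIT]
step 8: bank0 1->1 [HIT]
step 9: bank0 1->2 [CONFLICT]
step 10: bank1 2->0 [CONFLICT]
step 11: bank2 1->3 [CONFLICT]
step 12: bank1 0->0 [HIT]
step 13: bank3 None->3 [EMPTY]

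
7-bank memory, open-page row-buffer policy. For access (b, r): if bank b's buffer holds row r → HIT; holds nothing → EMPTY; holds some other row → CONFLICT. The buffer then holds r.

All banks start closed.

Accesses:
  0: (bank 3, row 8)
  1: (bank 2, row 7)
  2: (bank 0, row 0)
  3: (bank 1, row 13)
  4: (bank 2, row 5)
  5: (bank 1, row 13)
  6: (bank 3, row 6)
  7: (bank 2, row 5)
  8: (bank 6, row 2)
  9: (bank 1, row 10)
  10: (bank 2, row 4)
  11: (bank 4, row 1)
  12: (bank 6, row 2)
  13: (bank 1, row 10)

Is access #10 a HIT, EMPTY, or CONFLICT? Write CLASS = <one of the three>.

CLASS = CONFLICT

  [0] b3 r8: no row ⇒ E
  [1] b2 r7: no row ⇒ E
  [2] b0 r0: no row ⇒ E
  [3] b1 r13: no row ⇒ E
  [4] b2 r5: had r7 ⇒ C
  [5] b1 r13: had r13 ⇒ H
  [6] b3 r6: had r8 ⇒ C
  [7] b2 r5: had r5 ⇒ H
  [8] b6 r2: no row ⇒ E
  [9] b1 r10: had r13 ⇒ C
  [10] b2 r4: had r5 ⇒ C
  [11] b4 r1: no row ⇒ E
  [12] b6 r2: had r2 ⇒ H
  [13] b1 r10: had r10 ⇒ H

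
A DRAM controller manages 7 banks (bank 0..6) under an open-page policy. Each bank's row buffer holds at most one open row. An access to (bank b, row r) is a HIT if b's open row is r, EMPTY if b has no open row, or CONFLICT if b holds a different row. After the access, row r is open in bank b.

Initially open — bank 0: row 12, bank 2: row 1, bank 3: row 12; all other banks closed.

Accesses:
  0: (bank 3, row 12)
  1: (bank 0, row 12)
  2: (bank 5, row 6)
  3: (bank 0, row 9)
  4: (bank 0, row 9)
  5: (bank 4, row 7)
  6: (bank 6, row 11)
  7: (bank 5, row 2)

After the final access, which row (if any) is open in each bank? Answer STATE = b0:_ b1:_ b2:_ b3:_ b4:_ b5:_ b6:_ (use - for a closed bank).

0: bank 3 row 12 — prev 12 → HIT
1: bank 0 row 12 — prev 12 → HIT
2: bank 5 row 6 — prev None → EMPTY
3: bank 0 row 9 — prev 12 → CONFLICT
4: bank 0 row 9 — prev 9 → HIT
5: bank 4 row 7 — prev None → EMPTY
6: bank 6 row 11 — prev None → EMPTY
7: bank 5 row 2 — prev 6 → CONFLICT

STATE = b0:9 b1:- b2:1 b3:12 b4:7 b5:2 b6:11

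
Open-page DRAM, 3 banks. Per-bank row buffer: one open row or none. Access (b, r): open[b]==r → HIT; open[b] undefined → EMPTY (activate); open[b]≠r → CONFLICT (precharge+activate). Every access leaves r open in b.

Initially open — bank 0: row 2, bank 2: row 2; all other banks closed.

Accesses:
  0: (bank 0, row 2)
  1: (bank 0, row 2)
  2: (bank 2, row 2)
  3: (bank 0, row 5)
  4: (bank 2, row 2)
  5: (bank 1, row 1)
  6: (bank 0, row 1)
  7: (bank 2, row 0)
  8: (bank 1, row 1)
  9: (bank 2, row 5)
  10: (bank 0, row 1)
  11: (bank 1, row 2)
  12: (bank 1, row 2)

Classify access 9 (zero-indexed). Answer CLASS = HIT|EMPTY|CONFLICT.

  [0] b0 r2: had r2 ⇒ H
  [1] b0 r2: had r2 ⇒ H
  [2] b2 r2: had r2 ⇒ H
  [3] b0 r5: had r2 ⇒ C
  [4] b2 r2: had r2 ⇒ H
  [5] b1 r1: no row ⇒ E
  [6] b0 r1: had r5 ⇒ C
  [7] b2 r0: had r2 ⇒ C
  [8] b1 r1: had r1 ⇒ H
  [9] b2 r5: had r0 ⇒ C
  [10] b0 r1: had r1 ⇒ H
  [11] b1 r2: had r1 ⇒ C
  [12] b1 r2: had r2 ⇒ H

CLASS = CONFLICT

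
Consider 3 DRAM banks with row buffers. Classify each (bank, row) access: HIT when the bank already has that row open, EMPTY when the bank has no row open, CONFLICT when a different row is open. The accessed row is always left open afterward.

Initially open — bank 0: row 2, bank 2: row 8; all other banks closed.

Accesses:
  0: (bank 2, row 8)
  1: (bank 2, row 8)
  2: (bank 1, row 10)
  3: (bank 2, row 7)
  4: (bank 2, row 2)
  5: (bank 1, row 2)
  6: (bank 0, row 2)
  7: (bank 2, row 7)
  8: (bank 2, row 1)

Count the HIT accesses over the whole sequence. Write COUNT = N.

step 0: bank2 8->8 [HIT]
step 1: bank2 8->8 [HIT]
step 2: bank1 None->10 [EMPTY]
step 3: bank2 8->7 [CONFLICT]
step 4: bank2 7->2 [CONFLICT]
step 5: bank1 10->2 [CONFLICT]
step 6: bank0 2->2 [HIT]
step 7: bank2 2->7 [CONFLICT]
step 8: bank2 7->1 [CONFLICT]

COUNT = 3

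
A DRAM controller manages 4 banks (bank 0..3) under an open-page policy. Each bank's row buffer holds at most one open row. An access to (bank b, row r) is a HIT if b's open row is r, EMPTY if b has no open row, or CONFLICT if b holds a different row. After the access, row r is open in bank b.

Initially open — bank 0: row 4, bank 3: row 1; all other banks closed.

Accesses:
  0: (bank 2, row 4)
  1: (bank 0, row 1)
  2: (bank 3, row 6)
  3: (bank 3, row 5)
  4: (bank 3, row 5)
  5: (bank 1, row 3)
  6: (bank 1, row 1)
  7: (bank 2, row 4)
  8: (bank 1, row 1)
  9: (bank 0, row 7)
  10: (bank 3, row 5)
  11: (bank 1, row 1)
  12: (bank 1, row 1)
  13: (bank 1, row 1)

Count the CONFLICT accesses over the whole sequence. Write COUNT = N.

COUNT = 5

step 0: bank2 None->4 [EMPTY]
step 1: bank0 4->1 [CONFLICT]
step 2: bank3 1->6 [CONFLICT]
step 3: bank3 6->5 [CONFLICT]
step 4: bank3 5->5 [HIT]
step 5: bank1 None->3 [EMPTY]
step 6: bank1 3->1 [CONFLICT]
step 7: bank2 4->4 [HIT]
step 8: bank1 1->1 [HIT]
step 9: bank0 1->7 [CONFLICT]
step 10: bank3 5->5 [HIT]
step 11: bank1 1->1 [HIT]
step 12: bank1 1->1 [HIT]
step 13: bank1 1->1 [HIT]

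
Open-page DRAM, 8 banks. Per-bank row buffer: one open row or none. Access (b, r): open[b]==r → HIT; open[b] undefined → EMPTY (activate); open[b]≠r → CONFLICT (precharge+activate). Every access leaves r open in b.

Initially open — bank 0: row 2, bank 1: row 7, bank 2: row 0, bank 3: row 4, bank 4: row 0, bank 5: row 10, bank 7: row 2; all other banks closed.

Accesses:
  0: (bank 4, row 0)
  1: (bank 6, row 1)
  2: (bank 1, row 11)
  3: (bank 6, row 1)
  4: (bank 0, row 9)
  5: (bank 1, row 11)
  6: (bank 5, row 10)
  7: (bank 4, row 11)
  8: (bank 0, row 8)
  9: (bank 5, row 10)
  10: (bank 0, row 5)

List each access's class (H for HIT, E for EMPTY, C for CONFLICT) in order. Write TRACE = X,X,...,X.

TRACE = H,E,C,H,C,H,H,C,C,H,C

  [0] b4 r0: had r0 ⇒ H
  [1] b6 r1: no row ⇒ E
  [2] b1 r11: had r7 ⇒ C
  [3] b6 r1: had r1 ⇒ H
  [4] b0 r9: had r2 ⇒ C
  [5] b1 r11: had r11 ⇒ H
  [6] b5 r10: had r10 ⇒ H
  [7] b4 r11: had r0 ⇒ C
  [8] b0 r8: had r9 ⇒ C
  [9] b5 r10: had r10 ⇒ H
  [10] b0 r5: had r8 ⇒ C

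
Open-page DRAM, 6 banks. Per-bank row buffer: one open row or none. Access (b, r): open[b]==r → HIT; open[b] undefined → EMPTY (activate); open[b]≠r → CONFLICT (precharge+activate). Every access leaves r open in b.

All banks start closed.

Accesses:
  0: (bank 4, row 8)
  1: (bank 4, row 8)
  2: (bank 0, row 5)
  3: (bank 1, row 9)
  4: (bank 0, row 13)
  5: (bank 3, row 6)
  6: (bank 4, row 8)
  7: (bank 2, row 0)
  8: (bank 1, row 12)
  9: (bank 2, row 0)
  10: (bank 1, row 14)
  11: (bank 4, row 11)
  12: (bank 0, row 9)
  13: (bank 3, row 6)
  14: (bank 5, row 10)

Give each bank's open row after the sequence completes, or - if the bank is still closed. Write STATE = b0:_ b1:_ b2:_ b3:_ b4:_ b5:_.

STATE = b0:9 b1:14 b2:0 b3:6 b4:11 b5:10

step 0: bank4 None->8 [EMPTY]
step 1: bank4 8->8 [HIT]
step 2: bank0 None->5 [EMPTY]
step 3: bank1 None->9 [EMPTY]
step 4: bank0 5->13 [CONFLICT]
step 5: bank3 None->6 [EMPTY]
step 6: bank4 8->8 [HIT]
step 7: bank2 None->0 [EMPTY]
step 8: bank1 9->12 [CONFLICT]
step 9: bank2 0->0 [HIT]
step 10: bank1 12->14 [CONFLICT]
step 11: bank4 8->11 [CONFLICT]
step 12: bank0 13->9 [CONFLICT]
step 13: bank3 6->6 [HIT]
step 14: bank5 None->10 [EMPTY]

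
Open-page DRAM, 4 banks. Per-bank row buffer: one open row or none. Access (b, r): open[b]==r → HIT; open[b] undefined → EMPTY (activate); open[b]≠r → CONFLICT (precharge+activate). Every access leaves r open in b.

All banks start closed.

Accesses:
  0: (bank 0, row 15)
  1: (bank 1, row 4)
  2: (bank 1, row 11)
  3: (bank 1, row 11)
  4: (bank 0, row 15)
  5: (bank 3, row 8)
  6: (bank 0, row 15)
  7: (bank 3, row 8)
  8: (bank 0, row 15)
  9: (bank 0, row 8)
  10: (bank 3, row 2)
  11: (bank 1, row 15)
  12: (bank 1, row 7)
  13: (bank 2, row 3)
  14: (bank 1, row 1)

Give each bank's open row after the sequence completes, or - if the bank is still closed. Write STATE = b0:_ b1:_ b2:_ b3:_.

step 0: bank0 None->15 [EMPTY]
step 1: bank1 None->4 [EMPTY]
step 2: bank1 4->11 [CONFLICT]
step 3: bank1 11->11 [HIT]
step 4: bank0 15->15 [HIT]
step 5: bank3 None->8 [EMPTY]
step 6: bank0 15->15 [HIT]
step 7: bank3 8->8 [HIT]
step 8: bank0 15->15 [HIT]
step 9: bank0 15->8 [CONFLICT]
step 10: bank3 8->2 [CONFLICT]
step 11: bank1 11->15 [CONFLICT]
step 12: bank1 15->7 [CONFLICT]
step 13: bank2 None->3 [EMPTY]
step 14: bank1 7->1 [CONFLICT]

STATE = b0:8 b1:1 b2:3 b3:2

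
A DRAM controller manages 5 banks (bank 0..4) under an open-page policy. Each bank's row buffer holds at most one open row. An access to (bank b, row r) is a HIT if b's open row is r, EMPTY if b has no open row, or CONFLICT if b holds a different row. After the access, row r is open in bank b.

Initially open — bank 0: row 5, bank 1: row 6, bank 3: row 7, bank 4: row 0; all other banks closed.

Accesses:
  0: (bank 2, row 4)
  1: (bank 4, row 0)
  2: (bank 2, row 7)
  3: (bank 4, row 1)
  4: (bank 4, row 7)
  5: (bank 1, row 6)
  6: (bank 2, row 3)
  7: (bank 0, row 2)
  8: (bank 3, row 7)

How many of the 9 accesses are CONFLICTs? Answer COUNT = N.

step 0: bank2 None->4 [EMPTY]
step 1: bank4 0->0 [HIT]
step 2: bank2 4->7 [CONFLICT]
step 3: bank4 0->1 [CONFLICT]
step 4: bank4 1->7 [CONFLICT]
step 5: bank1 6->6 [HIT]
step 6: bank2 7->3 [CONFLICT]
step 7: bank0 5->2 [CONFLICT]
step 8: bank3 7->7 [HIT]

COUNT = 5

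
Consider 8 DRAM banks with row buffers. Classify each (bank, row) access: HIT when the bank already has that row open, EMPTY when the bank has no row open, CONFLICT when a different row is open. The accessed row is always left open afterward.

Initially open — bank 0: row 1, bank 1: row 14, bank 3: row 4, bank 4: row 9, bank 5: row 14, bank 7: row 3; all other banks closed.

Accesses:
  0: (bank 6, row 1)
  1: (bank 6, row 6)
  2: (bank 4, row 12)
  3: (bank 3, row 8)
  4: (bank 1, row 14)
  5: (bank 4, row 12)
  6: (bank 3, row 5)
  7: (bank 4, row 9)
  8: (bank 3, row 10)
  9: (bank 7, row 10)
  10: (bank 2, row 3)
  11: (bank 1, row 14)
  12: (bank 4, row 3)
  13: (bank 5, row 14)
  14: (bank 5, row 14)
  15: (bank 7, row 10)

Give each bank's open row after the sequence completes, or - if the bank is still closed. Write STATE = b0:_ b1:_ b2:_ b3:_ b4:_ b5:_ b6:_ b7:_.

#0 (6,1) E
#1 (6,6) C  (was 1)
#2 (4,12) C  (was 9)
#3 (3,8) C  (was 4)
#4 (1,14) H  (was 14)
#5 (4,12) H  (was 12)
#6 (3,5) C  (was 8)
#7 (4,9) C  (was 12)
#8 (3,10) C  (was 5)
#9 (7,10) C  (was 3)
#10 (2,3) E
#11 (1,14) H  (was 14)
#12 (4,3) C  (was 9)
#13 (5,14) H  (was 14)
#14 (5,14) H  (was 14)
#15 (7,10) H  (was 10)

STATE = b0:1 b1:14 b2:3 b3:10 b4:3 b5:14 b6:6 b7:10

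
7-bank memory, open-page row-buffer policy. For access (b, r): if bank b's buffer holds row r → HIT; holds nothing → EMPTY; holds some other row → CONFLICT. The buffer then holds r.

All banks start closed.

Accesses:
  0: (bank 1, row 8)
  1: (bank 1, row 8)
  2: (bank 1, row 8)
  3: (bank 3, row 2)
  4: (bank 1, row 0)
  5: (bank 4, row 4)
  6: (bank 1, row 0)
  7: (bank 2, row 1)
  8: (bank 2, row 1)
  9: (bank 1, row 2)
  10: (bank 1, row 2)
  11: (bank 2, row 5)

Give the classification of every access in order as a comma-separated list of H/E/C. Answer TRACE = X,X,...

  [0] b1 r8: no row ⇒ E
  [1] b1 r8: had r8 ⇒ H
  [2] b1 r8: had r8 ⇒ H
  [3] b3 r2: no row ⇒ E
  [4] b1 r0: had r8 ⇒ C
  [5] b4 r4: no row ⇒ E
  [6] b1 r0: had r0 ⇒ H
  [7] b2 r1: no row ⇒ E
  [8] b2 r1: had r1 ⇒ H
  [9] b1 r2: had r0 ⇒ C
  [10] b1 r2: had r2 ⇒ H
  [11] b2 r5: had r1 ⇒ C

TRACE = E,H,H,E,C,E,H,E,H,C,H,C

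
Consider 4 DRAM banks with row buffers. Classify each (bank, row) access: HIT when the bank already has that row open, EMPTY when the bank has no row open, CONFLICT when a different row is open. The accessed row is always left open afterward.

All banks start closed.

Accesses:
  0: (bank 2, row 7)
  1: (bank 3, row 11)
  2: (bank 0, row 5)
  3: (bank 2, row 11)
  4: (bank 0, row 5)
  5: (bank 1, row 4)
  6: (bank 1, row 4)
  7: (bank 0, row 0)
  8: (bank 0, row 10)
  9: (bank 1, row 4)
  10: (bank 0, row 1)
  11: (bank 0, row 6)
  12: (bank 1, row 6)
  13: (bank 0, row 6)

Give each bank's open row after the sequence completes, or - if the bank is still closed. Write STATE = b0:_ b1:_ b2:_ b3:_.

STATE = b0:6 b1:6 b2:11 b3:11

#0 (2,7) E
#1 (3,11) E
#2 (0,5) E
#3 (2,11) C  (was 7)
#4 (0,5) H  (was 5)
#5 (1,4) E
#6 (1,4) H  (was 4)
#7 (0,0) C  (was 5)
#8 (0,10) C  (was 0)
#9 (1,4) H  (was 4)
#10 (0,1) C  (was 10)
#11 (0,6) C  (was 1)
#12 (1,6) C  (was 4)
#13 (0,6) H  (was 6)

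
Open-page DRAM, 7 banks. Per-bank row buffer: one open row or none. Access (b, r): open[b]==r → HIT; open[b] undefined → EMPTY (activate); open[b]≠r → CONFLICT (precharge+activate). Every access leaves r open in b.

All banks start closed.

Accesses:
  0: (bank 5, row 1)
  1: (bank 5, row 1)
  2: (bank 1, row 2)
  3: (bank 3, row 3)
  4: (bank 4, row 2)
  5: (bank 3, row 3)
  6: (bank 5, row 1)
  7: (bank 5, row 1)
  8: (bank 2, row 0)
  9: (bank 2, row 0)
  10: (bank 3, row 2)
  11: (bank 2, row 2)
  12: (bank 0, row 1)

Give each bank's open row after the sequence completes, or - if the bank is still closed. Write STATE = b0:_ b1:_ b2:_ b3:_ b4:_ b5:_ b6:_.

STATE = b0:1 b1:2 b2:2 b3:2 b4:2 b5:1 b6:-

step 0: bank5 None->1 [EMPTY]
step 1: bank5 1->1 [HIT]
step 2: bank1 None->2 [EMPTY]
step 3: bank3 None->3 [EMPTY]
step 4: bank4 None->2 [EMPTY]
step 5: bank3 3->3 [HIT]
step 6: bank5 1->1 [HIT]
step 7: bank5 1->1 [HIT]
step 8: bank2 None->0 [EMPTY]
step 9: bank2 0->0 [HIT]
step 10: bank3 3->2 [CONFLICT]
step 11: bank2 0->2 [CONFLICT]
step 12: bank0 None->1 [EMPTY]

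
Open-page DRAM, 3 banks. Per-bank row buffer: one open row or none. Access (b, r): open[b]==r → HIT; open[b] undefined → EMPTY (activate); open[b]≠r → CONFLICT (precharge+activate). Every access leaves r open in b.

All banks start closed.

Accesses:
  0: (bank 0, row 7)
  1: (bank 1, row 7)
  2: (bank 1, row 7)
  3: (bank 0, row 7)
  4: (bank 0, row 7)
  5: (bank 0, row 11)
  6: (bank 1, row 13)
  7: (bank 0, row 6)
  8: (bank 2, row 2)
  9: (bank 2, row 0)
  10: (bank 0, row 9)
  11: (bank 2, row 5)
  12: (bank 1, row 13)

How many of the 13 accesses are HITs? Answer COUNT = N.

COUNT = 4

step 0: bank0 None->7 [EMPTY]
step 1: bank1 None->7 [EMPTY]
step 2: bank1 7->7 [HIT]
step 3: bank0 7->7 [HIT]
step 4: bank0 7->7 [HIT]
step 5: bank0 7->11 [CONFLICT]
step 6: bank1 7->13 [CONFLICT]
step 7: bank0 11->6 [CONFLICT]
step 8: bank2 None->2 [EMPTY]
step 9: bank2 2->0 [CONFLICT]
step 10: bank0 6->9 [CONFLICT]
step 11: bank2 0->5 [CONFLICT]
step 12: bank1 13->13 [HIT]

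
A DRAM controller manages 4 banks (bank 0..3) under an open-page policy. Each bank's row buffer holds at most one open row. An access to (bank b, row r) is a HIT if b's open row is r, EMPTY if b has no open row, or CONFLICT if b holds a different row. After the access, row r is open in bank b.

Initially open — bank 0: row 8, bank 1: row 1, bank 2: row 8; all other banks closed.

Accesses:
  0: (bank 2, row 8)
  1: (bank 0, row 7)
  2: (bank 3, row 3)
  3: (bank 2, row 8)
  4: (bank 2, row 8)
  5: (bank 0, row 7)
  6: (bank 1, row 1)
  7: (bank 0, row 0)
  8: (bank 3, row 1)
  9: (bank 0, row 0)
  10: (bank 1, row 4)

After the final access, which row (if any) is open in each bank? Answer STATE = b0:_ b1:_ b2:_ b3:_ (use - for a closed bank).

STATE = b0:0 b1:4 b2:8 b3:1

step 0: bank2 8->8 [HIT]
step 1: bank0 8->7 [CONFLICT]
step 2: bank3 None->3 [EMPTY]
step 3: bank2 8->8 [HIT]
step 4: bank2 8->8 [HIT]
step 5: bank0 7->7 [HIT]
step 6: bank1 1->1 [HIT]
step 7: bank0 7->0 [CONFLICT]
step 8: bank3 3->1 [CONFLICT]
step 9: bank0 0->0 [HIT]
step 10: bank1 1->4 [CONFLICT]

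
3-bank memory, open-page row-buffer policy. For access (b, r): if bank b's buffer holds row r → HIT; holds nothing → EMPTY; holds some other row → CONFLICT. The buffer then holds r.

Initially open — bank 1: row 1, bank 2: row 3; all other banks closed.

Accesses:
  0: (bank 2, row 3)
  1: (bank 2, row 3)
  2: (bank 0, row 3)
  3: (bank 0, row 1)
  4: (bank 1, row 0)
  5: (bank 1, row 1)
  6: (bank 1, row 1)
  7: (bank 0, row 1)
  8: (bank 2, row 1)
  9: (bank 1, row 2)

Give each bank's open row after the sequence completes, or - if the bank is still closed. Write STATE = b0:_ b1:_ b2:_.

STATE = b0:1 b1:2 b2:1

step 0: bank2 3->3 [HIT]
step 1: bank2 3->3 [HIT]
step 2: bank0 None->3 [EMPTY]
step 3: bank0 3->1 [CONFLICT]
step 4: bank1 1->0 [CONFLICT]
step 5: bank1 0->1 [CONFLICT]
step 6: bank1 1->1 [HIT]
step 7: bank0 1->1 [HIT]
step 8: bank2 3->1 [CONFLICT]
step 9: bank1 1->2 [CONFLICT]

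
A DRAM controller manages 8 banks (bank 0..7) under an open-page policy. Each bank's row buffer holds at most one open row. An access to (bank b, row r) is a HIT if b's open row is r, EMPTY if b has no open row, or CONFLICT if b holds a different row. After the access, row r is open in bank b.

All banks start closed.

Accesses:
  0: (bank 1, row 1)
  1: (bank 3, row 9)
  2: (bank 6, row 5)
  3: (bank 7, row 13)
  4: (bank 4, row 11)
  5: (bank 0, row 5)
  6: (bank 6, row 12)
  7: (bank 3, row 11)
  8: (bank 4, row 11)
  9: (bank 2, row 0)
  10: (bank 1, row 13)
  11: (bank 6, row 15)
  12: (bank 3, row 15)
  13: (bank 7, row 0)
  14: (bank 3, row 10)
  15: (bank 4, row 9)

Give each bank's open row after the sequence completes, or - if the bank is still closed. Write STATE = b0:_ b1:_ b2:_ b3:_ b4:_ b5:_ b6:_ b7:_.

  [0] b1 r1: no row ⇒ E
  [1] b3 r9: no row ⇒ E
  [2] b6 r5: no row ⇒ E
  [3] b7 r13: no row ⇒ E
  [4] b4 r11: no row ⇒ E
  [5] b0 r5: no row ⇒ E
  [6] b6 r12: had r5 ⇒ C
  [7] b3 r11: had r9 ⇒ C
  [8] b4 r11: had r11 ⇒ H
  [9] b2 r0: no row ⇒ E
  [10] b1 r13: had r1 ⇒ C
  [11] b6 r15: had r12 ⇒ C
  [12] b3 r15: had r11 ⇒ C
  [13] b7 r0: had r13 ⇒ C
  [14] b3 r10: had r15 ⇒ C
  [15] b4 r9: had r11 ⇒ C

STATE = b0:5 b1:13 b2:0 b3:10 b4:9 b5:- b6:15 b7:0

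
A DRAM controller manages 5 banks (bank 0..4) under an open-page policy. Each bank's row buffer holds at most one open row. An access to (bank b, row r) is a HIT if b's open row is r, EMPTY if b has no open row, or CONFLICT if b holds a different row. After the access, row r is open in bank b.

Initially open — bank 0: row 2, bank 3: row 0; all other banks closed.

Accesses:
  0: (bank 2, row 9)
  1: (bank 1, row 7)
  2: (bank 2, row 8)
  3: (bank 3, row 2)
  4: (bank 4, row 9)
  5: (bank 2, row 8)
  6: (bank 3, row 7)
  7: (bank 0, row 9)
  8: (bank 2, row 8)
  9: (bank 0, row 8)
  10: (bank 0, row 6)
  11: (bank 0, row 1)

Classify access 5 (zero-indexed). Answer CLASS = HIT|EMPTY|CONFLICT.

CLASS = HIT

step 0: bank2 None->9 [EMPTY]
step 1: bank1 None->7 [EMPTY]
step 2: bank2 9->8 [CONFLICT]
step 3: bank3 0->2 [CONFLICT]
step 4: bank4 None->9 [EMPTY]
step 5: bank2 8->8 [HIT]
step 6: bank3 2->7 [CONFLICT]
step 7: bank0 2->9 [CONFLICT]
step 8: bank2 8->8 [HIT]
step 9: bank0 9->8 [CONFLICT]
step 10: bank0 8->6 [CONFLICT]
step 11: bank0 6->1 [CONFLICT]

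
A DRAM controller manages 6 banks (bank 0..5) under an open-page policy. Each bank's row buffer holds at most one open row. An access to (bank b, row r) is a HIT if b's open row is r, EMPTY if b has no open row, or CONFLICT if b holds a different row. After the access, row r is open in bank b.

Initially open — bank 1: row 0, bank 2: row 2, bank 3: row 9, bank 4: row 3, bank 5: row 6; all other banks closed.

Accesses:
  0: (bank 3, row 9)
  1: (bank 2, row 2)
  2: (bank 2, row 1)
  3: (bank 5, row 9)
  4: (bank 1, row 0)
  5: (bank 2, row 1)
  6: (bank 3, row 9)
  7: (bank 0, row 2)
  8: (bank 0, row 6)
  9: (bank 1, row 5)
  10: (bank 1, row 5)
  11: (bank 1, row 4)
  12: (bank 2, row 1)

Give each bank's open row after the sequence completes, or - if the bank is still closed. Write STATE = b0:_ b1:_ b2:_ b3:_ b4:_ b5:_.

step 0: bank3 9->9 [HIT]
step 1: bank2 2->2 [HIT]
step 2: bank2 2->1 [CONFLICT]
step 3: bank5 6->9 [CONFLICT]
step 4: bank1 0->0 [HIT]
step 5: bank2 1->1 [HIT]
step 6: bank3 9->9 [HIT]
step 7: bank0 None->2 [EMPTY]
step 8: bank0 2->6 [CONFLICT]
step 9: bank1 0->5 [CONFLICT]
step 10: bank1 5->5 [HIT]
step 11: bank1 5->4 [CONFLICT]
step 12: bank2 1->1 [HIT]

STATE = b0:6 b1:4 b2:1 b3:9 b4:3 b5:9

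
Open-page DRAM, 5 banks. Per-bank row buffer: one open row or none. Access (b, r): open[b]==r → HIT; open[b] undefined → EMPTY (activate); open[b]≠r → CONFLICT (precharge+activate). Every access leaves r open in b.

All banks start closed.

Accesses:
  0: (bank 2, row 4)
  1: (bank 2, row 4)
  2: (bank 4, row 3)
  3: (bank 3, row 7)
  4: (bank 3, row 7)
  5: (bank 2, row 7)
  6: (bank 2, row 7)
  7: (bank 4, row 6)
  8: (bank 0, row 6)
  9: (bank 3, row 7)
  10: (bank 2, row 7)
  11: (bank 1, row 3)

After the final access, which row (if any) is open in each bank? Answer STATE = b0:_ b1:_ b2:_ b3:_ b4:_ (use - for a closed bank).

STATE = b0:6 b1:3 b2:7 b3:7 b4:6

0: bank 2 row 4 — prev None → EMPTY
1: bank 2 row 4 — prev 4 → HIT
2: bank 4 row 3 — prev None → EMPTY
3: bank 3 row 7 — prev None → EMPTY
4: bank 3 row 7 — prev 7 → HIT
5: bank 2 row 7 — prev 4 → CONFLICT
6: bank 2 row 7 — prev 7 → HIT
7: bank 4 row 6 — prev 3 → CONFLICT
8: bank 0 row 6 — prev None → EMPTY
9: bank 3 row 7 — prev 7 → HIT
10: bank 2 row 7 — prev 7 → HIT
11: bank 1 row 3 — prev None → EMPTY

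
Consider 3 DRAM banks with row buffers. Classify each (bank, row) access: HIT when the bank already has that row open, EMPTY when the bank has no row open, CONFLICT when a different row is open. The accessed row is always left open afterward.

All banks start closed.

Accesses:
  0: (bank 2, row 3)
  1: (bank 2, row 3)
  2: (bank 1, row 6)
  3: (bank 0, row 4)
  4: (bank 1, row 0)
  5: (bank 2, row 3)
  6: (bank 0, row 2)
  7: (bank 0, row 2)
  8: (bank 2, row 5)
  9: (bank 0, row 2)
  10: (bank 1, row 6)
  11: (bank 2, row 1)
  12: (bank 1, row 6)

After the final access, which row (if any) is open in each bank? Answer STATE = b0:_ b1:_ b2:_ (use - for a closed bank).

step 0: bank2 None->3 [EMPTY]
step 1: bank2 3->3 [HIT]
step 2: bank1 None->6 [EMPTY]
step 3: bank0 None->4 [EMPTY]
step 4: bank1 6->0 [CONFLICT]
step 5: bank2 3->3 [HIT]
step 6: bank0 4->2 [CONFLICT]
step 7: bank0 2->2 [HIT]
step 8: bank2 3->5 [CONFLICT]
step 9: bank0 2->2 [HIT]
step 10: bank1 0->6 [CONFLICT]
step 11: bank2 5->1 [CONFLICT]
step 12: bank1 6->6 [HIT]

STATE = b0:2 b1:6 b2:1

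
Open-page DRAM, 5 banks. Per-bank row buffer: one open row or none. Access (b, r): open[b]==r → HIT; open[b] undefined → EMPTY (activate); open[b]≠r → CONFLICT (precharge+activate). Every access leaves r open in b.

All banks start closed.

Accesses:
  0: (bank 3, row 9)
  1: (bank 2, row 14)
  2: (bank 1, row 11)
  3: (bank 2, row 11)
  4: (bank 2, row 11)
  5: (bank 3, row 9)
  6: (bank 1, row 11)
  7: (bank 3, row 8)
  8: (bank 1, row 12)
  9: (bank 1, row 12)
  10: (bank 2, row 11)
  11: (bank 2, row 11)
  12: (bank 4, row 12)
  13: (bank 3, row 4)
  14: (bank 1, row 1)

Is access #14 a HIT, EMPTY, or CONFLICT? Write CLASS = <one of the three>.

  [0] b3 r9: no row ⇒ E
  [1] b2 r14: no row ⇒ E
  [2] b1 r11: no row ⇒ E
  [3] b2 r11: had r14 ⇒ C
  [4] b2 r11: had r11 ⇒ H
  [5] b3 r9: had r9 ⇒ H
  [6] b1 r11: had r11 ⇒ H
  [7] b3 r8: had r9 ⇒ C
  [8] b1 r12: had r11 ⇒ C
  [9] b1 r12: had r12 ⇒ H
  [10] b2 r11: had r11 ⇒ H
  [11] b2 r11: had r11 ⇒ H
  [12] b4 r12: no row ⇒ E
  [13] b3 r4: had r8 ⇒ C
  [14] b1 r1: had r12 ⇒ C

CLASS = CONFLICT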